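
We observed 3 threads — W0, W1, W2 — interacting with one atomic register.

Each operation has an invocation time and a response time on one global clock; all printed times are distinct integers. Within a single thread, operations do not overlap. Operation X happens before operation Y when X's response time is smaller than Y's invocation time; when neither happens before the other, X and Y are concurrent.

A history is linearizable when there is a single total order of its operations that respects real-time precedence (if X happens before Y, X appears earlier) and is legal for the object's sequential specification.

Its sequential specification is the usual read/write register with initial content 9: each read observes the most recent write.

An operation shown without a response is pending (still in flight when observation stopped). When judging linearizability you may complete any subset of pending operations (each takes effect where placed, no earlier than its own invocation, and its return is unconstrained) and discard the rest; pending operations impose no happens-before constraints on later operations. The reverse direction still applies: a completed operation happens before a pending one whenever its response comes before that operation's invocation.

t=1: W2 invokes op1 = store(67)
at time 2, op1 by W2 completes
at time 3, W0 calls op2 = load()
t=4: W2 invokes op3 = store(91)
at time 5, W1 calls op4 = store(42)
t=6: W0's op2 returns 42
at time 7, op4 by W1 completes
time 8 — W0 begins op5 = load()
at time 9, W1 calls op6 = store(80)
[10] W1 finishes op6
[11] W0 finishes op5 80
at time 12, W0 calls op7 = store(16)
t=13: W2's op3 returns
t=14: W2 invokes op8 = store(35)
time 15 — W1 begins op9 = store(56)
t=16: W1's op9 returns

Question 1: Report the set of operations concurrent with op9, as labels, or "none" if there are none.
op7, op8

op9 spans [15,16]; an op avoiding the whole window 15..16 is ordered, any other is concurrent
op1 [1,2]: before
op2 [3,6]: before
op3 [4,13]: before
op4 [5,7]: before
op5 [8,11]: before
op6 [9,10]: before
op7 [12,…): concurrent
op8 [14,…): concurrent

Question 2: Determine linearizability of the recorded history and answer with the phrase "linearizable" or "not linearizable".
linearizable

a witness: op1, op3, op4, op2, op6, op5, op7, op8, op9
1. op1 store(67), leaving value 67
2. op3 store(91), leaving value 91
3. op4 store(42), leaving value 42
4. op2 load() → 42, leaving value 42
5. op6 store(80), leaving value 80
6. op5 load() → 80, leaving value 80
7. op7 store(16) (pending, included), leaving value 16
8. op8 store(35) (pending, included), leaving value 35
9. op9 store(56), leaving value 56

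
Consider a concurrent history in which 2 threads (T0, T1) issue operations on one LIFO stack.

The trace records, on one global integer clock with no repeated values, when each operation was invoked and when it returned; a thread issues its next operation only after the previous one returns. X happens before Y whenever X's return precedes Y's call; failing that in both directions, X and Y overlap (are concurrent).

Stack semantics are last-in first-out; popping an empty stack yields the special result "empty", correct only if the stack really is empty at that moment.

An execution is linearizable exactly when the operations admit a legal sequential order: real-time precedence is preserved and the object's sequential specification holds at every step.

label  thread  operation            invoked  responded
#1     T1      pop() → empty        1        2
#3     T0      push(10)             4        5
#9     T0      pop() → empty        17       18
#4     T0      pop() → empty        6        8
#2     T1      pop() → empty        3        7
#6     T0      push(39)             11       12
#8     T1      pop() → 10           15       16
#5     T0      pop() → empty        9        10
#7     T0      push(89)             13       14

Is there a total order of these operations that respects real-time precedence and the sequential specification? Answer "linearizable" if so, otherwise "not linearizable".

cut after 7 events: linearizable; cut after 8 events (#4 responds, time 8): not linearizable
all 3 real-time-respecting orders fail — 4 completed LIFO stack operations, no legal replay
for example #1, #2, #3, #4 fails at step 4: #4 pop() → empty is not legal there
for example #1, #3, #2, #4 fails at step 3: #2 pop() → empty is not legal there

not linearizable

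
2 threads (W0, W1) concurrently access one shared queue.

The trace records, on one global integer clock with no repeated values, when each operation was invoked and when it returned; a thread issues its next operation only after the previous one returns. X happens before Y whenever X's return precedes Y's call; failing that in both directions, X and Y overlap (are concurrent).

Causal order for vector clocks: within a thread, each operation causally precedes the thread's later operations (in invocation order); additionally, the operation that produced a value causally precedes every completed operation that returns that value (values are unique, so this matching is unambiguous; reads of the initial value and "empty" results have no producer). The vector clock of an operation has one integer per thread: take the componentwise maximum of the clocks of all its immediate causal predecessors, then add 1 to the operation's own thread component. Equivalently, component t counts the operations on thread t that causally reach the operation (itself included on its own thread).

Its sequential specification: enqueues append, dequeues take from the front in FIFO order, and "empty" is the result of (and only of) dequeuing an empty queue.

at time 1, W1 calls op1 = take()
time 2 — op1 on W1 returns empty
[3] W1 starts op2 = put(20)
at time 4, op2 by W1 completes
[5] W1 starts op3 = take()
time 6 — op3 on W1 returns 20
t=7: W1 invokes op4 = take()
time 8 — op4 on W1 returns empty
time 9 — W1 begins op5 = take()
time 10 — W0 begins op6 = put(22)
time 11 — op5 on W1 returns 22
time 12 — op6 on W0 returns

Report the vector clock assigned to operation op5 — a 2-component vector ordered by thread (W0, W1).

(1, 5)

VC(op1, invoked at 1): no causal predecessors; +1 on W1 → (0, 1)
VC(op6, invoked at 10): no causal predecessors; +1 on W0 → (1, 0)
op2 (invocation 3): componentwise max over VC(op1)=(0, 1), +1 at W1, giving (0, 2)
op3 (invocation 5): componentwise max over VC(op2)=(0, 2), +1 at W1, giving (0, 3)
op4 (invocation 7): componentwise max over VC(op3)=(0, 3), +1 at W1, giving (0, 4)
op5 (invocation 9): componentwise max over VC(op4)=(0, 4), VC(op6)=(1, 0), +1 at W1, giving (1, 5)
target: VC(op5) = (1, 5)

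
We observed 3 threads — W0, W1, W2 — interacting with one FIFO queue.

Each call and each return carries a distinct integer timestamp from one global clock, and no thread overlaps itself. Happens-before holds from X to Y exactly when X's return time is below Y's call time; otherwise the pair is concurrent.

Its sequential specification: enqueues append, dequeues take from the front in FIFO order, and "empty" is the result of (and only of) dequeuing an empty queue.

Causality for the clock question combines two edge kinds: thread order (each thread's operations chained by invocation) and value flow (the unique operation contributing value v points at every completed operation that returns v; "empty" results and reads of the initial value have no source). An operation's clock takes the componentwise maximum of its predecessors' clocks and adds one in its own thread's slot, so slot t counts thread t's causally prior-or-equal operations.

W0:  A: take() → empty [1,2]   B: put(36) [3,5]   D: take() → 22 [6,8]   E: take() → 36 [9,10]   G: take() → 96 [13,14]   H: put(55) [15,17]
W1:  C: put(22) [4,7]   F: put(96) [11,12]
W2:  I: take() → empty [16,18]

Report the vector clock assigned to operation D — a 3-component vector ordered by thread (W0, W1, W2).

(3, 1, 0)

invoked at 16, I has no predecessors; its own W2 bump gives (0, 0, 1)
invoked at 4, C has no predecessors; its own W1 bump gives (0, 1, 0)
invoked at 1, A has no predecessors; its own W0 bump gives (1, 0, 0)
VC(F, invoked at 11): max of VC(C)=(0, 1, 0), then +1 on thread W1 → (0, 2, 0)
VC(B, invoked at 3): max of VC(A)=(1, 0, 0), then +1 on thread W0 → (2, 0, 0)
VC(D, invoked at 6): max of VC(B)=(2, 0, 0), VC(C)=(0, 1, 0), then +1 on thread W0 → (3, 1, 0)
VC(E, invoked at 9): max of VC(B)=(2, 0, 0), VC(D)=(3, 1, 0), then +1 on thread W0 → (4, 1, 0)
VC(G, invoked at 13): max of VC(E)=(4, 1, 0), VC(F)=(0, 2, 0), then +1 on thread W0 → (5, 2, 0)
VC(H, invoked at 15): max of VC(G)=(5, 2, 0), then +1 on thread W0 → (6, 2, 0)
target: VC(D) = (3, 1, 0)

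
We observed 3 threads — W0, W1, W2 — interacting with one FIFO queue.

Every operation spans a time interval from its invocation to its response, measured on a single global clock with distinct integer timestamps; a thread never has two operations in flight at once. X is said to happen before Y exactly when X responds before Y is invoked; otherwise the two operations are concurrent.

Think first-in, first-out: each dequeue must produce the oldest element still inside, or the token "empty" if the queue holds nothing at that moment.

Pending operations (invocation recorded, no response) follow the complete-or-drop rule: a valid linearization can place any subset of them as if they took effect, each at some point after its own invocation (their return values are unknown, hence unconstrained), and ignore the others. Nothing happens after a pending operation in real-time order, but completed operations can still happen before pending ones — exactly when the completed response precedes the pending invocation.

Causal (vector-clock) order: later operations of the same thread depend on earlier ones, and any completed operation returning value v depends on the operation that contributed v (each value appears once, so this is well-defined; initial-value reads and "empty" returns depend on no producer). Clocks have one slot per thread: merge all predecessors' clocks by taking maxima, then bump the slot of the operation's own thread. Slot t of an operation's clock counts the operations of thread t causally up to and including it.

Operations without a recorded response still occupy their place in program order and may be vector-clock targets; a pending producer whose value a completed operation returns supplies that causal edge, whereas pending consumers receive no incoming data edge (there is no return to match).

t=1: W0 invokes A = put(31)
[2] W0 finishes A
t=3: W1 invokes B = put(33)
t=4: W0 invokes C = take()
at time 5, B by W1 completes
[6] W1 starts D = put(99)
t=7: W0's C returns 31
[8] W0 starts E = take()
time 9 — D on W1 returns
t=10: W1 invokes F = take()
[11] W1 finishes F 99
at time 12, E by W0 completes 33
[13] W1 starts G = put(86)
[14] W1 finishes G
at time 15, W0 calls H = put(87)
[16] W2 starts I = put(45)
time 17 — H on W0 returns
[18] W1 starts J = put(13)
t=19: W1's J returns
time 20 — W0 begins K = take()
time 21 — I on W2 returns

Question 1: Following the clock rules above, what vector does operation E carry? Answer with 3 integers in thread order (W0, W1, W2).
(3, 1, 0)

root op I, invoked 16: fresh clock plus W2's own tick → (0, 0, 1)
root op B, invoked 3: fresh clock plus W1's own tick → (0, 1, 0)
root op A, invoked 1: fresh clock plus W0's own tick → (1, 0, 0)
VC(D, invoked at 6): max of VC(B)=(0, 1, 0), then +1 on thread W1 → (0, 2, 0)
VC(C, invoked at 4): max of VC(A)=(1, 0, 0), then +1 on thread W0 → (2, 0, 0)
VC(F, invoked at 10): max of VC(D)=(0, 2, 0), then +1 on thread W1 → (0, 3, 0)
VC(G, invoked at 13): max of VC(F)=(0, 3, 0), then +1 on thread W1 → (0, 4, 0)
VC(E, invoked at 8): max of VC(B)=(0, 1, 0), VC(C)=(2, 0, 0), then +1 on thread W0 → (3, 1, 0)
VC(J, invoked at 18): max of VC(G)=(0, 4, 0), then +1 on thread W1 → (0, 5, 0)
VC(H, invoked at 15): max of VC(E)=(3, 1, 0), then +1 on thread W0 → (4, 1, 0)
VC(K, invoked at 20): max of VC(H)=(4, 1, 0), then +1 on thread W0 → (5, 1, 0)
target: VC(E) = (3, 1, 0)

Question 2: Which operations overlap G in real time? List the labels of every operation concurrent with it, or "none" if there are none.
none

overlap test against G [13,14]: concurrent iff the interval meets 13..14
A [1,2]: before
B [3,5]: before
C [4,7]: before
D [6,9]: before
E [8,12]: before
F [10,11]: before
H [15,17]: after
I [16,21]: after
J [18,19]: after
K [20,…): after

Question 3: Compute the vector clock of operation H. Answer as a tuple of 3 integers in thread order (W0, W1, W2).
(4, 1, 0)

VC(I, invoked at 16): no causal predecessors; +1 on W2 → (0, 0, 1)
VC(B, invoked at 3): no causal predecessors; +1 on W1 → (0, 1, 0)
VC(A, invoked at 1): no causal predecessors; +1 on W0 → (1, 0, 0)
D (invocation 6): componentwise max over VC(B)=(0, 1, 0), +1 at W1, giving (0, 2, 0)
C (invocation 4): componentwise max over VC(A)=(1, 0, 0), +1 at W0, giving (2, 0, 0)
F (invocation 10): componentwise max over VC(D)=(0, 2, 0), +1 at W1, giving (0, 3, 0)
G (invocation 13): componentwise max over VC(F)=(0, 3, 0), +1 at W1, giving (0, 4, 0)
E (invocation 8): componentwise max over VC(B)=(0, 1, 0), VC(C)=(2, 0, 0), +1 at W0, giving (3, 1, 0)
J (invocation 18): componentwise max over VC(G)=(0, 4, 0), +1 at W1, giving (0, 5, 0)
H (invocation 15): componentwise max over VC(E)=(3, 1, 0), +1 at W0, giving (4, 1, 0)
K (invocation 20): componentwise max over VC(H)=(4, 1, 0), +1 at W0, giving (5, 1, 0)
target: VC(H) = (4, 1, 0)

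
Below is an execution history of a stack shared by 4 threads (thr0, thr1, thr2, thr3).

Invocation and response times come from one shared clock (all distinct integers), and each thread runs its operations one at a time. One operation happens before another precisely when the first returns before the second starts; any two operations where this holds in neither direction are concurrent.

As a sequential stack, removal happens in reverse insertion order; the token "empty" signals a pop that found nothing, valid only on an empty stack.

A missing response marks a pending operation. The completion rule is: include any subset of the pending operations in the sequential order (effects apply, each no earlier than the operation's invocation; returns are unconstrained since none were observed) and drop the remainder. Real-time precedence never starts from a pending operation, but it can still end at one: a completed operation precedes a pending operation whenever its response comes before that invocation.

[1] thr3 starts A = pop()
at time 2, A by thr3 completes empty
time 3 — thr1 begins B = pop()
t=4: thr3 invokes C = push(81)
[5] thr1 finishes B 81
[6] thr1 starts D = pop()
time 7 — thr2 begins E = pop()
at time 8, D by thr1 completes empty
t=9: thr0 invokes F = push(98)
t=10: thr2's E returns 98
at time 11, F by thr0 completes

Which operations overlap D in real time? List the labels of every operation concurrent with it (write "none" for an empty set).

C, E

overlap test against D [6,8]: concurrent iff the interval meets 6..8
A [1,2]: before
B [3,5]: before
C [4,…): concurrent
E [7,10]: concurrent
F [9,11]: after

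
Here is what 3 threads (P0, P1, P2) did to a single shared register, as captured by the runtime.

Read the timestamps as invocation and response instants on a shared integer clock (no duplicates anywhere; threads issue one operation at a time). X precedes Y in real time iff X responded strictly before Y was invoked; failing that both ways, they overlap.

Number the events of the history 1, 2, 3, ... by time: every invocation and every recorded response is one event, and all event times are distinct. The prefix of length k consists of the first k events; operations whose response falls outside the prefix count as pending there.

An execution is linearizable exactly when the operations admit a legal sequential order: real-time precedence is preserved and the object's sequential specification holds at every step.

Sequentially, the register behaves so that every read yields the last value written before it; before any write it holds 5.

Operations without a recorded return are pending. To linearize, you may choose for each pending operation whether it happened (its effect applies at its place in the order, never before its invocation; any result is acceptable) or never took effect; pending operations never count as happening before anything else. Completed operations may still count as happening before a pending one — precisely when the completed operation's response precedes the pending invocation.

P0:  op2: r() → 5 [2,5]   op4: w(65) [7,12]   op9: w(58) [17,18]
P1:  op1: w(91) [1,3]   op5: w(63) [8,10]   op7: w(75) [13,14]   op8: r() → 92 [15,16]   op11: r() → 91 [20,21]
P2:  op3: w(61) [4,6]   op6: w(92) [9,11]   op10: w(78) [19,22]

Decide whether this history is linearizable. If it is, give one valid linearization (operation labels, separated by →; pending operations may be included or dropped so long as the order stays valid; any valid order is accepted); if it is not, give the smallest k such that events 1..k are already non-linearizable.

not linearizable — minimal violating prefix: 16 events

cut after 15 events: linearizable; cut after 16 events (op8 responds, time 16): not linearizable
8 completed operations, 18 real-time-consistent orders — every register replay fails
take op1, op2, op3, op4, op5, op6, op7, op8: step 2 already fails, because op2 r() → 5 cannot occur there
take op1, op2, op3, op4, op6, op5, op7, op8: step 2 already fails, because op2 r() → 5 cannot occur there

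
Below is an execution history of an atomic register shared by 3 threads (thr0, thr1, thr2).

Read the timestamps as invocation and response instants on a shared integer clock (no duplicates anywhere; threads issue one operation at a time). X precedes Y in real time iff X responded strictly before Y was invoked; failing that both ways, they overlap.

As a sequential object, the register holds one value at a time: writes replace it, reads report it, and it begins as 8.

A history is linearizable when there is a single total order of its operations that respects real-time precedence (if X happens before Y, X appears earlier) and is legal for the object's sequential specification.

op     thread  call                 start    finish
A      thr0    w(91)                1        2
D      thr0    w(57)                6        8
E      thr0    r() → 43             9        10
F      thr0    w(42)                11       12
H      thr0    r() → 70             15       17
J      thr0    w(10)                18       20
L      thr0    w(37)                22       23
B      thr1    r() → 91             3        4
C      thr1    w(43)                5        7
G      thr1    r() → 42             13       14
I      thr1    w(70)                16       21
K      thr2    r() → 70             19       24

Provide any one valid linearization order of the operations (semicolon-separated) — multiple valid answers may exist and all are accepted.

after step 1 (A w(91)): value 91
after step 2 (B r() → 91): value 91
after step 3 (D w(57)): value 57
after step 4 (C w(43)): value 43
after step 5 (E r() → 43): value 43
after step 6 (F w(42)): value 42
after step 7 (G r() → 42): value 42
after step 8 (I w(70)): value 70
after step 9 (H r() → 70): value 70
after step 10 (K r() → 70): value 70
after step 11 (J w(10)): value 10
after step 12 (L w(37)): value 37

A; B; D; C; E; F; G; I; H; K; J; L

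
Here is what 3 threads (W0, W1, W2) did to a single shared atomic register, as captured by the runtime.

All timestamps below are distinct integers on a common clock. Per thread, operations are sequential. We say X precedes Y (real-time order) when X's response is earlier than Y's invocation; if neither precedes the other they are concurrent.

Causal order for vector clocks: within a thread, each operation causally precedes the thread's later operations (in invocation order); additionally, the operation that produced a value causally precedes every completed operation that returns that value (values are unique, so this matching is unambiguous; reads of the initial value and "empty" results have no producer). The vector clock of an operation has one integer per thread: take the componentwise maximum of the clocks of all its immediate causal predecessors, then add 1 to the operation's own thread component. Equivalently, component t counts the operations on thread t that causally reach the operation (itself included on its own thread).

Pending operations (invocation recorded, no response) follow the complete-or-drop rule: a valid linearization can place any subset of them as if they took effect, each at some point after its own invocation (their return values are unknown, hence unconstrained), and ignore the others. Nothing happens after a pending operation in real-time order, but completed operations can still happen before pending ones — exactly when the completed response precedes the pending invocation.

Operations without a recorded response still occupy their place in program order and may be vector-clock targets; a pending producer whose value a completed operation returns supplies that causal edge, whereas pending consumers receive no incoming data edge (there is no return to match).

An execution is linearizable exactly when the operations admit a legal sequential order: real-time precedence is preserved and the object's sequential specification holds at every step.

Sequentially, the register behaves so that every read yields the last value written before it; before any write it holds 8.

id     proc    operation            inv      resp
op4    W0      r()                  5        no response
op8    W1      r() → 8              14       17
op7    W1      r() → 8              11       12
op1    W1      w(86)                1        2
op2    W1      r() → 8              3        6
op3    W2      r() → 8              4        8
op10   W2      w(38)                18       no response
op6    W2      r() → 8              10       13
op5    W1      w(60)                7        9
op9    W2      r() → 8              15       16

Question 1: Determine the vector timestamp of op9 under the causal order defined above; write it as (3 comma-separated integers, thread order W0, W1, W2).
(0, 0, 3)

root op op3, invoked 4: fresh clock plus W2's own tick → (0, 0, 1)
root op op1, invoked 1: fresh clock plus W1's own tick → (0, 1, 0)
root op op4, invoked 5: fresh clock plus W0's own tick → (1, 0, 0)
from VC(op3)=(0, 0, 1), op6 (invoked 10) maxes components and bumps W2 → (0, 0, 2)
from VC(op1)=(0, 1, 0), op2 (invoked 3) maxes components and bumps W1 → (0, 2, 0)
from VC(op6)=(0, 0, 2), op9 (invoked 15) maxes components and bumps W2 → (0, 0, 3)
from VC(op2)=(0, 2, 0), op5 (invoked 7) maxes components and bumps W1 → (0, 3, 0)
from VC(op9)=(0, 0, 3), op10 (invoked 18) maxes components and bumps W2 → (0, 0, 4)
from VC(op5)=(0, 3, 0), op7 (invoked 11) maxes components and bumps W1 → (0, 4, 0)
from VC(op7)=(0, 4, 0), op8 (invoked 14) maxes components and bumps W1 → (0, 5, 0)
target: VC(op9) = (0, 0, 3)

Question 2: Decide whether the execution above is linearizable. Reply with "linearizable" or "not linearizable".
not linearizable

prefix check: 1..5 passes, 1..6 fails once op2's time-6 response joins
the completed operations (2 total) allow one real-time order; the atomic register replay rejects it
including or dropping the 2 pending operations (op3, op4) in any combination fails
one such order, op1, op2 (pending dropped), breaks at step 2 where op2 r() → 8 is illegal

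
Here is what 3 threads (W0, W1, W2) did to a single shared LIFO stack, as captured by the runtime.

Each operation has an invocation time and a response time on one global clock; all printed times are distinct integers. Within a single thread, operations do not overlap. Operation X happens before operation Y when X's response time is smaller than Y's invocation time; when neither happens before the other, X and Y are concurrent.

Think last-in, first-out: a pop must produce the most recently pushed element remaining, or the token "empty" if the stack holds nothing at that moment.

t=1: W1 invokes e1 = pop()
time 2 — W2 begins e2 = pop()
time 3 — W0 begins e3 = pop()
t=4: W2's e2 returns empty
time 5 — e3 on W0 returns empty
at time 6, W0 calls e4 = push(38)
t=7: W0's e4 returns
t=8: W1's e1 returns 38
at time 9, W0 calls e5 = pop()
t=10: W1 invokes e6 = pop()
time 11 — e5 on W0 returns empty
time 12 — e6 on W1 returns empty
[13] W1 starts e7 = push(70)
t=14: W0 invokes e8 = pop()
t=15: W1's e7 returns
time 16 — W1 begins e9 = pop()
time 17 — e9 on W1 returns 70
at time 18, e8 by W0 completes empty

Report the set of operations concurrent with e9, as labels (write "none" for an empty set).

e8

e9 spans [16,17]: anything still running between times 16 and 17 counts as concurrent
e1 [1,8]: before
e2 [2,4]: before
e3 [3,5]: before
e4 [6,7]: before
e5 [9,11]: before
e6 [10,12]: before
e7 [13,15]: before
e8 [14,18]: concurrent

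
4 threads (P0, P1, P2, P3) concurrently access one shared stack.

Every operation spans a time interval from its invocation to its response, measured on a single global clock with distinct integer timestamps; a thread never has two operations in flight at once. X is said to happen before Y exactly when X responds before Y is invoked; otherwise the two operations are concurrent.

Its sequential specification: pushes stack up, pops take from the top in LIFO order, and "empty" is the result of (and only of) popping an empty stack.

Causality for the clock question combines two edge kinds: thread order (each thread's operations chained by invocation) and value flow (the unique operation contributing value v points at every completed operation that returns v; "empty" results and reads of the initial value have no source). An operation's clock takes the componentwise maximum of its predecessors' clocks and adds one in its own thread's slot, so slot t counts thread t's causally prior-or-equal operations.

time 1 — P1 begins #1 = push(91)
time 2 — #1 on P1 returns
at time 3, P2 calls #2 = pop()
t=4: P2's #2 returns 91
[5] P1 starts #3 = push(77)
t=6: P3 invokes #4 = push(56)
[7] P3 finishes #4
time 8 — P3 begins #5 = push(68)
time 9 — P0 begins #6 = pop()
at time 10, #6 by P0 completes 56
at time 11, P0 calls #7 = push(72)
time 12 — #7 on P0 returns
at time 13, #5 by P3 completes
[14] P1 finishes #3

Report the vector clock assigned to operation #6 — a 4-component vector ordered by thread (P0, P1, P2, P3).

#4, invoked 6, has no incoming edges; only P3's bump applies → (0, 0, 0, 1)
#1, invoked 1, has no incoming edges; only P1's bump applies → (0, 1, 0, 0)
#5 (invocation 8): componentwise max over VC(#4)=(0, 0, 0, 1), +1 at P3, giving (0, 0, 0, 2)
#2 (invocation 3): componentwise max over VC(#1)=(0, 1, 0, 0), +1 at P2, giving (0, 1, 1, 0)
#3 (invocation 5): componentwise max over VC(#1)=(0, 1, 0, 0), +1 at P1, giving (0, 2, 0, 0)
#6 (invocation 9): componentwise max over VC(#4)=(0, 0, 0, 1), +1 at P0, giving (1, 0, 0, 1)
#7 (invocation 11): componentwise max over VC(#6)=(1, 0, 0, 1), +1 at P0, giving (2, 0, 0, 1)
target: VC(#6) = (1, 0, 0, 1)

(1, 0, 0, 1)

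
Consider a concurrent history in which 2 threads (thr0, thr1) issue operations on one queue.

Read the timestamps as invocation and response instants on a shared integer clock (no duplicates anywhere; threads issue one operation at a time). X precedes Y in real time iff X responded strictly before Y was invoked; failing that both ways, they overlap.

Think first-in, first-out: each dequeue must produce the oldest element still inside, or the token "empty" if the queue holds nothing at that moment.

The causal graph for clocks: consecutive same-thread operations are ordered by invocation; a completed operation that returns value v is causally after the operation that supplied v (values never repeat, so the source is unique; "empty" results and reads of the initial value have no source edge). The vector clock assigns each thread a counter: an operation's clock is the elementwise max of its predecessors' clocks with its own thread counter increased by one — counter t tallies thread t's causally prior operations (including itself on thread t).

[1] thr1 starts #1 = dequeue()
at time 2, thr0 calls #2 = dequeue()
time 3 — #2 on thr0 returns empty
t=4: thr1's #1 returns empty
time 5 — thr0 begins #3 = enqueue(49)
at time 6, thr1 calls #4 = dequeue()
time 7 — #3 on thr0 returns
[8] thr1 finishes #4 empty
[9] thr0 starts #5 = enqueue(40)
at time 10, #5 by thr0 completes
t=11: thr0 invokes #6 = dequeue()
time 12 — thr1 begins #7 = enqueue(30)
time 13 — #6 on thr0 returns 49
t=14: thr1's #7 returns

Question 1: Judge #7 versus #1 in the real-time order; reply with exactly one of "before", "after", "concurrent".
#7 spans [12,14], #1 spans [1,4]
resp(#1)=4 < inv(#7)=12

after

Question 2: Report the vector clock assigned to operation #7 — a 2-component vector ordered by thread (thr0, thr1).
root op #1, invoked 1: fresh clock plus thr1's own tick → (0, 1)
root op #2, invoked 2: fresh clock plus thr0's own tick → (1, 0)
VC(#4, invoked at 6): max of VC(#1)=(0, 1), then +1 on thread thr1 → (0, 2)
VC(#3, invoked at 5): max of VC(#2)=(1, 0), then +1 on thread thr0 → (2, 0)
VC(#7, invoked at 12): max of VC(#4)=(0, 2), then +1 on thread thr1 → (0, 3)
VC(#5, invoked at 9): max of VC(#3)=(2, 0), then +1 on thread thr0 → (3, 0)
VC(#6, invoked at 11): max of VC(#3)=(2, 0), VC(#5)=(3, 0), then +1 on thread thr0 → (4, 0)
target: VC(#7) = (0, 3)

(0, 3)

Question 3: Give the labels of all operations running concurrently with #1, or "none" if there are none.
#1 runs from 1 to 4; window-overlapping ops are concurrent
#2 [2,3]: concurrent
#3 [5,7]: after
#4 [6,8]: after
#5 [9,10]: after
#6 [11,13]: after
#7 [12,14]: after

#2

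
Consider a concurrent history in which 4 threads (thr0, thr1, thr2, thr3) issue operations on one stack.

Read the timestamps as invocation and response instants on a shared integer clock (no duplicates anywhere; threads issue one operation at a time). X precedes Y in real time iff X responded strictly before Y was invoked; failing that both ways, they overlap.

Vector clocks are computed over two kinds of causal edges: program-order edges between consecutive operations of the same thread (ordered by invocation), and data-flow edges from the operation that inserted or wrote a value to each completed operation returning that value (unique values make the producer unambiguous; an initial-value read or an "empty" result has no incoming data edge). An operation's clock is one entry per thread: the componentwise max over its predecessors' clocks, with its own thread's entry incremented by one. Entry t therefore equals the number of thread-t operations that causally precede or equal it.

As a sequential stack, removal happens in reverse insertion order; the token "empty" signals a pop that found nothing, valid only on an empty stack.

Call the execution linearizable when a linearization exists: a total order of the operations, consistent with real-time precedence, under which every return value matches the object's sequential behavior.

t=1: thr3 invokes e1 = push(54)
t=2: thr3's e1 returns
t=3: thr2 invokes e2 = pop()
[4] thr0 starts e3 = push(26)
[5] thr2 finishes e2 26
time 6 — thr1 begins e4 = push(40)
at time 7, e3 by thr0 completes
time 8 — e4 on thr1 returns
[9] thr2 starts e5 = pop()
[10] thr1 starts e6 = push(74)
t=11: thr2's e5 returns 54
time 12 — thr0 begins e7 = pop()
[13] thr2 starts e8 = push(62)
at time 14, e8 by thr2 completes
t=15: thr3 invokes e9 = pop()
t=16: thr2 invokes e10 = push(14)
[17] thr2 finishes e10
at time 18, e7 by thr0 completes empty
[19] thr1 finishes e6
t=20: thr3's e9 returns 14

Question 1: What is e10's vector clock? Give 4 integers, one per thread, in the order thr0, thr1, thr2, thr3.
(1, 0, 4, 1)

invoked at 1, e1 has no predecessors; its own thr3 bump gives (0, 0, 0, 1)
invoked at 6, e4 has no predecessors; its own thr1 bump gives (0, 1, 0, 0)
invoked at 4, e3 has no predecessors; its own thr0 bump gives (1, 0, 0, 0)
from VC(e4)=(0, 1, 0, 0), e6 (invoked 10) maxes components and bumps thr1 → (0, 2, 0, 0)
from VC(e3)=(1, 0, 0, 0), e2 (invoked 3) maxes components and bumps thr2 → (1, 0, 1, 0)
from VC(e3)=(1, 0, 0, 0), e7 (invoked 12) maxes components and bumps thr0 → (2, 0, 0, 0)
from VC(e1)=(0, 0, 0, 1), VC(e2)=(1, 0, 1, 0), e5 (invoked 9) maxes components and bumps thr2 → (1, 0, 2, 1)
from VC(e5)=(1, 0, 2, 1), e8 (invoked 13) maxes components and bumps thr2 → (1, 0, 3, 1)
from VC(e8)=(1, 0, 3, 1), e10 (invoked 16) maxes components and bumps thr2 → (1, 0, 4, 1)
from VC(e1)=(0, 0, 0, 1), VC(e10)=(1, 0, 4, 1), e9 (invoked 15) maxes components and bumps thr3 → (1, 0, 4, 2)
target: VC(e10) = (1, 0, 4, 1)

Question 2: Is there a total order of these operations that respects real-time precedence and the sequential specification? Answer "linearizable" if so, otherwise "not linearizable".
not linearizable

already the first 11 events (up to e5's response at time 11) admit no linearization; the first 10 still do
all 3 real-time-respecting orders fail — 5 completed stack operations, no legal replay
including or dropping the 1 pending operation (e6) in any combination fails
e.g. e1, e2, e3, e4, e5 (pending dropped): illegal at step 2, since e2 pop() → 26 cannot apply there
e.g. e1, e2, e4, e3, e5 (pending dropped): illegal at step 2, since e2 pop() → 26 cannot apply there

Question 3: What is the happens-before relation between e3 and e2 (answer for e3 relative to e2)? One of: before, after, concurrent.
concurrent

e3 spans [4,7], e2 spans [3,5]
the intervals overlap in both directions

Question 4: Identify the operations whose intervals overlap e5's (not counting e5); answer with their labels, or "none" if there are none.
e6

e5 spans [9,11]; an op avoiding the whole window 9..11 is ordered, any other is concurrent
e1 [1,2]: before
e2 [3,5]: before
e3 [4,7]: before
e4 [6,8]: before
e6 [10,19]: concurrent
e7 [12,18]: after
e8 [13,14]: after
e9 [15,20]: after
e10 [16,17]: after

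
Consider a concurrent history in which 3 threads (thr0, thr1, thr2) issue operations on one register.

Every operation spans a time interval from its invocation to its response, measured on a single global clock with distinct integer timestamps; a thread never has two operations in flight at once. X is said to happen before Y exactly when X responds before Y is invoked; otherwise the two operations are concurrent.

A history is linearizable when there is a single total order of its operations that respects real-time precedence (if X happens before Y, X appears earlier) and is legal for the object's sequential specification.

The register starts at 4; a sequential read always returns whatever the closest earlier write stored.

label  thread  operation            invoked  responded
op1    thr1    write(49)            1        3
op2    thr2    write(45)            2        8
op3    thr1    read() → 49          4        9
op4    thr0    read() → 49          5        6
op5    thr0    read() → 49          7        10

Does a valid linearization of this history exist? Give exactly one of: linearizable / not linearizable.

one valid linearization: op1, op3, op4, op5, op2
1. op1 write(49), leaving value 49
2. op3 read() → 49, leaving value 49
3. op4 read() → 49, leaving value 49
4. op5 read() → 49, leaving value 49
5. op2 write(45), leaving value 45

linearizable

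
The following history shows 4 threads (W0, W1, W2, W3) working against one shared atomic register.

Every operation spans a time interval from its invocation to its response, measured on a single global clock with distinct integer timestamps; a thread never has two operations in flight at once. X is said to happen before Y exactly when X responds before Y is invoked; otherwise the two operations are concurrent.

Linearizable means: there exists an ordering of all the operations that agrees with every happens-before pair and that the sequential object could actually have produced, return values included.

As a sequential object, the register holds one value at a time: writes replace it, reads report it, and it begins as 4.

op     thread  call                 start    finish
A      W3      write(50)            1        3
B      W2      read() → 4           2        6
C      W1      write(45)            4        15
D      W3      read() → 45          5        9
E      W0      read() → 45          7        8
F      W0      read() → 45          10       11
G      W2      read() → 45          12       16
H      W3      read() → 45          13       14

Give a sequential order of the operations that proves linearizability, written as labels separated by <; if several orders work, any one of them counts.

B < A < C < D < E < F < G < H

after step 1 (B read() → 4): value 4
after step 2 (A write(50)): value 50
after step 3 (C write(45)): value 45
after step 4 (D read() → 45): value 45
after step 5 (E read() → 45): value 45
after step 6 (F read() → 45): value 45
after step 7 (G read() → 45): value 45
after step 8 (H read() → 45): value 45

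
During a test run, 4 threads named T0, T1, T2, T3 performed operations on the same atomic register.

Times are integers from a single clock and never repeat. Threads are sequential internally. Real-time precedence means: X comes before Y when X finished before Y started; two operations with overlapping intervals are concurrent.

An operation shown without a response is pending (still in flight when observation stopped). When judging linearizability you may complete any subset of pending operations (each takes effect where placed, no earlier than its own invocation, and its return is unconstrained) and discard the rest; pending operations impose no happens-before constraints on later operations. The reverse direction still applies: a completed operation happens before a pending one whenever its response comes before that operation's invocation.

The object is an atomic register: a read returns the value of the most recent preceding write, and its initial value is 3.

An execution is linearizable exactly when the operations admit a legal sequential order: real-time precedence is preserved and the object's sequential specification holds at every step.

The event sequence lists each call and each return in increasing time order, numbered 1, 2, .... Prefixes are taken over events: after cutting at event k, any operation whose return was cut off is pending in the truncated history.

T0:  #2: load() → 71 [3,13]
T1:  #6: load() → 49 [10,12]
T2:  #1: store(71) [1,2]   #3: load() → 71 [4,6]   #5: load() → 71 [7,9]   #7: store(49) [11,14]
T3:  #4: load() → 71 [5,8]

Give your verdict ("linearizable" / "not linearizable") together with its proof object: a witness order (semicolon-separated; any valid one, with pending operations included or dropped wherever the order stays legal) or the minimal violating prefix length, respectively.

after step 1 (#1 store(71)): value 71
after step 2 (#2 load() → 71): value 71
after step 3 (#3 load() → 71): value 71
after step 4 (#4 load() → 71): value 71
after step 5 (#5 load() → 71): value 71
after step 6 (#7 store(49)): value 49
after step 7 (#6 load() → 49): value 49

linearizable — witness: #1; #2; #3; #4; #5; #7; #6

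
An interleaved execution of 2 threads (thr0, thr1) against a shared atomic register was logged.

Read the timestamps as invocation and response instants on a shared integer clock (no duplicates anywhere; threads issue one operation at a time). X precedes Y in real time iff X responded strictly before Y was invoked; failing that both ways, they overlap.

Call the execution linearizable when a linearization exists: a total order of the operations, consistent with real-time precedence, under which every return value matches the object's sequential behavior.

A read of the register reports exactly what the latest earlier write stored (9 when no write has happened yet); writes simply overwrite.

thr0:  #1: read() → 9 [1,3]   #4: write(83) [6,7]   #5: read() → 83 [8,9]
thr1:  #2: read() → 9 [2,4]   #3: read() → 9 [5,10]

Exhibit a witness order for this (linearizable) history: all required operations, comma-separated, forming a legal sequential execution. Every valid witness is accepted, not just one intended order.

#1, #2, #3, #4, #5

step 1: #1 read() → 9 — value 9
step 2: #2 read() → 9 — value 9
step 3: #3 read() → 9 — value 9
step 4: #4 write(83) — value 83
step 5: #5 read() → 83 — value 83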